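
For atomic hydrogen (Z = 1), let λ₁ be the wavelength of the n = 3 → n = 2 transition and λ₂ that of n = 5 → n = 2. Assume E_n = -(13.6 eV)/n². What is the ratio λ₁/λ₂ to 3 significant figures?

λ ∝ 1/ΔE ∝ 1/(1/n_f² − 1/n_i²), and the Z² and hc factors cancel in the ratio.
λ₁/λ₂ = (1/2² − 1/5²)/(1/2² − 1/3²) = 0.2100/0.1389 = 1.51.

1.51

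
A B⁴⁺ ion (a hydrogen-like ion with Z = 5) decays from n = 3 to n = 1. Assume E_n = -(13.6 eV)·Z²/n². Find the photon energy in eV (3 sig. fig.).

302 eV

The Bohr energies scale as Z², so for Z = 5: E_n = −340.0/n² eV.
E_3 = −340.0/9 = −37.78 eV and E_1 = −340.0/1 = −340.0 eV.
The photon energy is |E_3 − E_1| = 302 eV.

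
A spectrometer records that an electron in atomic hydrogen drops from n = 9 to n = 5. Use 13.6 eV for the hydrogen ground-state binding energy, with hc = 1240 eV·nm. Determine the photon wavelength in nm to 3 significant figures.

3300 nm

ΔE = 13.60 × (1/5² − 1/9²) = 13.60 × 0.02765 = 0.3761 eV.
λ = hc/ΔE = 1240 / 0.3761 = 3300 nm.
This line belongs to the Pfund series.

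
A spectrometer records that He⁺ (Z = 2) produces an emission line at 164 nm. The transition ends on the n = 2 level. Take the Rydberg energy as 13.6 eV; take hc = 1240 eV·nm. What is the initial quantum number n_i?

The photon energy is ΔE = hc/λ = 1240 / 164 = 7.561 eV.
With Z = 2, ΔE = 54.40 × (1/n_f² − 1/n_i²), so 1/n_f² − 1/n_i² = 0.1390.
With n_f = 2: 1/n_i² = 1/4 − 0.1390 = 0.1110, so n_i ≈ 3.00.

n_i = 3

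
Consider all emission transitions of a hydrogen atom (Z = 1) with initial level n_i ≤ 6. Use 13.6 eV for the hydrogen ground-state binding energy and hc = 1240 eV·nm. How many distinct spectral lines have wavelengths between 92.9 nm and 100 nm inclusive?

3

Enumerate all n_i → n_f pairs with 1 ≤ n_f < n_i ≤ 6 and compute λ = 1240 / [13.6·1·(1/n_f² − 1/n_i²)].
Lines falling in [92.9, 100] nm: 6→1 (93.78 nm), 5→1 (94.98 nm), 4→1 (97.25 nm).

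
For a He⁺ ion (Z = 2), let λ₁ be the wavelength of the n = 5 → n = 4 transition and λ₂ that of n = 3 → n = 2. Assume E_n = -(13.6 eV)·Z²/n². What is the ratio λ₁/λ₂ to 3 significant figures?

λ ∝ 1/ΔE ∝ 1/(1/n_f² − 1/n_i²), and the Z² and hc factors cancel in the ratio.
λ₁/λ₂ = (1/2² − 1/3²)/(1/4² − 1/5²) = 0.1389/0.02250 = 6.17.

6.17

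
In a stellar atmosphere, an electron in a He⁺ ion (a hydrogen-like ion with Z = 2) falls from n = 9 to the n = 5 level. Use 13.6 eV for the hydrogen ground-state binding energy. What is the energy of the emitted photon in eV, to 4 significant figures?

The Bohr energies scale as Z², so for Z = 2: E_n = −54.40/n² eV.
E_9 = −54.40/81 = −0.6716 eV and E_5 = −54.40/25 = −2.176 eV.
The photon energy is |E_9 − E_5| = 1.504 eV.

1.504 eV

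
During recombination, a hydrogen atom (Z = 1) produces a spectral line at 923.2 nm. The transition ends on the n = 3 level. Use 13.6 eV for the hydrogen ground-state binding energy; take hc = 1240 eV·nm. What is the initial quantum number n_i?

n_i = 9

The photon energy is ΔE = hc/λ = 1240 / 923.2 = 1.343 eV.
With Z = 1, ΔE = 13.60 × (1/n_f² − 1/n_i²), so 1/n_f² − 1/n_i² = 0.09876.
With n_f = 3: 1/n_i² = 1/9 − 0.09876 = 0.01235, so n_i ≈ 9.00.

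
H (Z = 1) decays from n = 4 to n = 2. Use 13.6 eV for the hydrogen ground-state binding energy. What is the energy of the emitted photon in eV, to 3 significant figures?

2.55 eV

E_4 = −13.60/16 = −0.8500 eV and E_2 = −13.60/4 = −3.400 eV.
The photon energy is |E_4 − E_2| = 2.55 eV.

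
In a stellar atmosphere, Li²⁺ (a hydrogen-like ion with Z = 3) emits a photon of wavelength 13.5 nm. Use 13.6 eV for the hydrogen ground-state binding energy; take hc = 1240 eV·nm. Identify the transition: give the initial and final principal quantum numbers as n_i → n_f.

The photon energy is ΔE = hc/λ = 1240 / 13.5 = 91.85 eV.
With Z = 3, ΔE = 122.4 × (1/n_f² − 1/n_i²), so 1/n_f² − 1/n_i² = 0.7504.
Trying n_f = 1 gives 1/n_i² = 0.2496, i.e. n_i ≈ 2; this pair matches.

n_i = 2, n_f = 1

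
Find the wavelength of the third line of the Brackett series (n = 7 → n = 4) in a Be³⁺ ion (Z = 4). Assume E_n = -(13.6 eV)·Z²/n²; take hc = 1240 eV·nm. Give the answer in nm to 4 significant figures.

135.4 nm

The Brackett series terminates on n_f = 4; the third line has n_i = 4+3 = 7.
ΔE = 217.6 × (1/4² − 1/7²) = 9.159 eV.
λ = 1240 / 9.159 = 135.4 nm.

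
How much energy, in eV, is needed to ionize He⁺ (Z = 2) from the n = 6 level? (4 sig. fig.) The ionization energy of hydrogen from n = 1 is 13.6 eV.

1.511 eV

E_n = −13.6 Z²/n² = −54.40/n² eV for Z = 2.
E_6 = −54.40/36 = −1.511 eV, so ionization (to E = 0) requires 1.511 eV.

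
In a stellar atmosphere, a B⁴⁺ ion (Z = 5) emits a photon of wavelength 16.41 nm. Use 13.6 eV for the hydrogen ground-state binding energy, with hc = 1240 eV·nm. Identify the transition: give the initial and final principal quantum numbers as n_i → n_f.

n_i = 6, n_f = 2

The photon energy is ΔE = hc/λ = 1240 / 16.41 = 75.56 eV.
With Z = 5, ΔE = 340.0 × (1/n_f² − 1/n_i²), so 1/n_f² − 1/n_i² = 0.2222.
Trying n_f = 2 gives 1/n_i² = 0.02775, i.e. n_i ≈ 6; this pair matches.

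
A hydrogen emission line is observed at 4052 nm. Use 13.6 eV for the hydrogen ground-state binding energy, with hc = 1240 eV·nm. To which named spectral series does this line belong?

ΔE = 1240/4052 = 0.3060 eV.
This matches 13.6 × (1/4² − 1/5²), so n_f = 4: the Brackett series.

Brackett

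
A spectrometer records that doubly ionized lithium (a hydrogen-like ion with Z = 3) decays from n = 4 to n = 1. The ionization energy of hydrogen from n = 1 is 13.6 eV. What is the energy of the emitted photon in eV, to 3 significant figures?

115 eV

The Bohr energies scale as Z², so for Z = 3: E_n = −122.4/n² eV.
E_4 = −122.4/16 = −7.650 eV and E_1 = −122.4/1 = −122.4 eV.
The photon energy is |E_4 − E_1| = 115 eV.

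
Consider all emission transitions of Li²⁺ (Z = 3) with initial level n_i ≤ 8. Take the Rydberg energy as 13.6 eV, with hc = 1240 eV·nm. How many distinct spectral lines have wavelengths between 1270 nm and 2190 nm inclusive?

Enumerate all n_i → n_f pairs with 1 ≤ n_f < n_i ≤ 8 and compute λ = 1240 / [13.6·9·(1/n_f² − 1/n_i²)].
Lines falling in [1270, 2190] nm: 7→6 (1375 nm), 8→7 (2118 nm).

2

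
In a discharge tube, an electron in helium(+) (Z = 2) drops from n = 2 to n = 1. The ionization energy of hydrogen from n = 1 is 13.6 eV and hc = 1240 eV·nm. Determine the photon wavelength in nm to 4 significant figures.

For Z = 2 the level energies scale as Z², so the effective Rydberg energy is 13.6 × 4 = 54.40 eV.
ΔE = 54.40 × (1/1² − 1/2²) = 54.40 × 0.7500 = 40.80 eV.
λ = hc/ΔE = 1240 / 40.80 = 30.39 nm.

30.39 nm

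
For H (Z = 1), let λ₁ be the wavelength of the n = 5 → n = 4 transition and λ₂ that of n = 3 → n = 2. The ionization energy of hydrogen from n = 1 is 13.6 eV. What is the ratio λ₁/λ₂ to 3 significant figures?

λ ∝ 1/ΔE ∝ 1/(1/n_f² − 1/n_i²), and the Z² and hc factors cancel in the ratio.
λ₁/λ₂ = (1/2² − 1/3²)/(1/4² − 1/5²) = 0.1389/0.02250 = 6.17.

6.17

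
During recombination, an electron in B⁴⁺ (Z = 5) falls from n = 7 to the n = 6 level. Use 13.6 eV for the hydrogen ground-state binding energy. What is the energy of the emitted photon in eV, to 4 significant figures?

The Bohr energies scale as Z², so for Z = 5: E_n = −340.0/n² eV.
E_7 = −340.0/49 = −6.939 eV and E_6 = −340.0/36 = −9.444 eV.
The photon energy is |E_7 − E_6| = 2.506 eV.

2.506 eV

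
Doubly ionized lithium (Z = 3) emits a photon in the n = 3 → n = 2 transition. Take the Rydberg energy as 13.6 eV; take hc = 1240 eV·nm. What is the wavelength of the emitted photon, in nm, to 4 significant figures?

For Z = 3 the level energies scale as Z², so the effective Rydberg energy is 13.6 × 9 = 122.4 eV.
ΔE = 122.4 × (1/2² − 1/3²) = 122.4 × 0.1389 = 17.00 eV.
λ = hc/ΔE = 1240 / 17.00 = 72.94 nm.

72.94 nm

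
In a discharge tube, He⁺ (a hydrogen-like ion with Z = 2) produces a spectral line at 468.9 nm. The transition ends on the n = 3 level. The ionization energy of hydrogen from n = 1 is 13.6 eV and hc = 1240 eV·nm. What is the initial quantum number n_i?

The photon energy is ΔE = hc/λ = 1240 / 468.9 = 2.644 eV.
With Z = 2, ΔE = 54.40 × (1/n_f² − 1/n_i²), so 1/n_f² − 1/n_i² = 0.04861.
With n_f = 3: 1/n_i² = 1/9 − 0.04861 = 0.06250, so n_i ≈ 4.00.

n_i = 4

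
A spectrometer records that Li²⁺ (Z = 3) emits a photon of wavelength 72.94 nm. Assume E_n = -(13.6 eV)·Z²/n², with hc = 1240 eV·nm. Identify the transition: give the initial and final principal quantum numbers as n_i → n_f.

The photon energy is ΔE = hc/λ = 1240 / 72.94 = 17.00 eV.
With Z = 3, ΔE = 122.4 × (1/n_f² − 1/n_i²), so 1/n_f² − 1/n_i² = 0.1389.
Trying n_f = 2 gives 1/n_i² = 0.1111, i.e. n_i ≈ 3; this pair matches.

n_i = 3, n_f = 2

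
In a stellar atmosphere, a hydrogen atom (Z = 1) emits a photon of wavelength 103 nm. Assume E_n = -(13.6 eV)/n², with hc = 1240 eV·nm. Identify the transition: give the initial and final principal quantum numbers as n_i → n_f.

The photon energy is ΔE = hc/λ = 1240 / 103 = 12.04 eV.
With Z = 1, ΔE = 13.60 × (1/n_f² − 1/n_i²), so 1/n_f² − 1/n_i² = 0.8852.
Trying n_f = 1 gives 1/n_i² = 0.1148, i.e. n_i ≈ 3; this pair matches.

n_i = 3, n_f = 1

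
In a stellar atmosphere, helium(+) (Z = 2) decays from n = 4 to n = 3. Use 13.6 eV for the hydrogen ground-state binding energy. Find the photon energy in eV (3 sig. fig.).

The Bohr energies scale as Z², so for Z = 2: E_n = −54.40/n² eV.
E_4 = −54.40/16 = −3.400 eV and E_3 = −54.40/9 = −6.044 eV.
The photon energy is |E_4 − E_3| = 2.64 eV.

2.64 eV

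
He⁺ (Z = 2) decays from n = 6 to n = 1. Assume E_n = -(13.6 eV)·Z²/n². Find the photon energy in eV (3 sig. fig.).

52.9 eV

The Bohr energies scale as Z², so for Z = 2: E_n = −54.40/n² eV.
E_6 = −54.40/36 = −1.511 eV and E_1 = −54.40/1 = −54.40 eV.
The photon energy is |E_6 − E_1| = 52.9 eV.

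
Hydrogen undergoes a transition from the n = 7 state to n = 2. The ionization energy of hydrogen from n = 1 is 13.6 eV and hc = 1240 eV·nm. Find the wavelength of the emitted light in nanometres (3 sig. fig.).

397 nm

ΔE = 13.60 × (1/2² − 1/7²) = 13.60 × 0.2296 = 3.122 eV.
λ = hc/ΔE = 1240 / 3.122 = 397 nm.
This line belongs to the Balmer series.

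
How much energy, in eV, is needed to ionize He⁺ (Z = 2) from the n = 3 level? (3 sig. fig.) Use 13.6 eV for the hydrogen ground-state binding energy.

E_n = −13.6 Z²/n² = −54.40/n² eV for Z = 2.
E_3 = −54.40/9 = −6.04 eV, so ionization (to E = 0) requires 6.04 eV.

6.04 eV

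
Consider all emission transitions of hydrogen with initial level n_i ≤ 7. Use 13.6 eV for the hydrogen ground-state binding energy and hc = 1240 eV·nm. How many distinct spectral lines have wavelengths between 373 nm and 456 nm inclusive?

3

Enumerate all n_i → n_f pairs with 1 ≤ n_f < n_i ≤ 7 and compute λ = 1240 / [13.6·1·(1/n_f² − 1/n_i²)].
Lines falling in [373, 456] nm: 7→2 (397.1 nm), 6→2 (410.3 nm), 5→2 (434.2 nm).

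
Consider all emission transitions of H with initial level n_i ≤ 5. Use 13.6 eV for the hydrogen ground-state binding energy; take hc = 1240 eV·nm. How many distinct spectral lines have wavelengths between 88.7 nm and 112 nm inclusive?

Enumerate all n_i → n_f pairs with 1 ≤ n_f < n_i ≤ 5 and compute λ = 1240 / [13.6·1·(1/n_f² − 1/n_i²)].
Lines falling in [88.7, 112] nm: 5→1 (94.98 nm), 4→1 (97.25 nm), 3→1 (102.6 nm).

3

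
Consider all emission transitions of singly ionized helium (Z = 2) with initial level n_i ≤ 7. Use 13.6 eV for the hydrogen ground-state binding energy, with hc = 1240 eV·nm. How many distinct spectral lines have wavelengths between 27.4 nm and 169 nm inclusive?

Enumerate all n_i → n_f pairs with 1 ≤ n_f < n_i ≤ 7 and compute λ = 1240 / [13.6·4·(1/n_f² − 1/n_i²)].
Lines falling in [27.4, 169] nm: 2→1 (30.39 nm), 7→2 (99.28 nm), 6→2 (102.6 nm), 5→2 (108.5 nm), 4→2 (121.6 nm), 3→2 (164.1 nm).

6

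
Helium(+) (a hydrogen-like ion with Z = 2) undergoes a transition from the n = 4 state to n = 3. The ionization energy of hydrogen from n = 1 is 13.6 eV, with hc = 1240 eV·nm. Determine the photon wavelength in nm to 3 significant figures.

469 nm

For Z = 2 the level energies scale as Z², so the effective Rydberg energy is 13.6 × 4 = 54.40 eV.
ΔE = 54.40 × (1/3² − 1/4²) = 54.40 × 0.04861 = 2.644 eV.
λ = hc/ΔE = 1240 / 2.644 = 469 nm.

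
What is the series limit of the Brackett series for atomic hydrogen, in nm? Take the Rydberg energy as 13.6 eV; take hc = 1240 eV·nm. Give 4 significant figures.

The Brackett series has lower level n_f = 4; the series limit corresponds to n_i → ∞.
ΔE_max = 13.6 × 1 / 4² = 0.8500 eV.
λ_min = 1240 / 0.8500 = 1459 nm.

1459 nm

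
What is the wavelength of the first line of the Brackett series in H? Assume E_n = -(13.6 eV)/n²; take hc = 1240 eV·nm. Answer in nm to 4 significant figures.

4052 nm

The Brackett series terminates on n_f = 4; the first line has n_i = 4+1 = 5.
ΔE = 13.60 × (1/4² − 1/5²) = 0.3060 eV.
λ = 1240 / 0.3060 = 4052 nm.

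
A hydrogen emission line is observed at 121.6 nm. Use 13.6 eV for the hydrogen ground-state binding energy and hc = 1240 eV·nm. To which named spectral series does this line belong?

ΔE = 1240/121.6 = 10.20 eV.
This matches 13.6 × (1/1² − 1/2²), so n_f = 1: the Lyman series.

Lyman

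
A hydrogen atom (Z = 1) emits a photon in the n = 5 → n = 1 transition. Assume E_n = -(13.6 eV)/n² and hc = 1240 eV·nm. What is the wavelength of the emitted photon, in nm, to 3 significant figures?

95.0 nm

ΔE = 13.60 × (1/1² − 1/5²) = 13.60 × 0.9600 = 13.06 eV.
λ = hc/ΔE = 1240 / 13.06 = 95.0 nm.
This line belongs to the Lyman series.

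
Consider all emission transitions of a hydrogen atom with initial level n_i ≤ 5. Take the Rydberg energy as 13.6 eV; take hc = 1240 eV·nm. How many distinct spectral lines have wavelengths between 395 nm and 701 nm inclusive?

3

Enumerate all n_i → n_f pairs with 1 ≤ n_f < n_i ≤ 5 and compute λ = 1240 / [13.6·1·(1/n_f² − 1/n_i²)].
Lines falling in [395, 701] nm: 5→2 (434.2 nm), 4→2 (486.3 nm), 3→2 (656.5 nm).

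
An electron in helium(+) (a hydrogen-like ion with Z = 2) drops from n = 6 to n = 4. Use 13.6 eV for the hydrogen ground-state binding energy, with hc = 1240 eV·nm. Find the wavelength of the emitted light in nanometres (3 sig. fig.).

656 nm

For Z = 2 the level energies scale as Z², so the effective Rydberg energy is 13.6 × 4 = 54.40 eV.
ΔE = 54.40 × (1/4² − 1/6²) = 54.40 × 0.03472 = 1.889 eV.
λ = hc/ΔE = 1240 / 1.889 = 656 nm.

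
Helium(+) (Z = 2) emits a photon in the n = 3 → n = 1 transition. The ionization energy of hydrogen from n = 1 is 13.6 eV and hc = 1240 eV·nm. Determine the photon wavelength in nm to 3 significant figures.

For Z = 2 the level energies scale as Z², so the effective Rydberg energy is 13.6 × 4 = 54.40 eV.
ΔE = 54.40 × (1/1² − 1/3²) = 54.40 × 0.8889 = 48.36 eV.
λ = hc/ΔE = 1240 / 48.36 = 25.6 nm.

25.6 nm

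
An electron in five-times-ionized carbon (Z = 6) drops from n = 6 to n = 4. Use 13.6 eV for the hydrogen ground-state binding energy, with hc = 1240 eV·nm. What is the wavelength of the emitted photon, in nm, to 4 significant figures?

72.94 nm

For Z = 6 the level energies scale as Z², so the effective Rydberg energy is 13.6 × 36 = 489.6 eV.
ΔE = 489.6 × (1/4² − 1/6²) = 489.6 × 0.03472 = 17.00 eV.
λ = hc/ΔE = 1240 / 17.00 = 72.94 nm.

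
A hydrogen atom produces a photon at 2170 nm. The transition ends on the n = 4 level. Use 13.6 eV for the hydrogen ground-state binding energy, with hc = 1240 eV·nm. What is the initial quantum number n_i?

The photon energy is ΔE = hc/λ = 1240 / 2170 = 0.5714 eV.
With Z = 1, ΔE = 13.60 × (1/n_f² − 1/n_i²), so 1/n_f² − 1/n_i² = 0.04202.
With n_f = 4: 1/n_i² = 1/16 − 0.04202 = 0.02048, so n_i ≈ 6.99.

n_i = 7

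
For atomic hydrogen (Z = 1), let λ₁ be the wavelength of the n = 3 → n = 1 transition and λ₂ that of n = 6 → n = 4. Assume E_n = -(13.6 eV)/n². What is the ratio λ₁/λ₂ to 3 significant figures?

0.0391

λ ∝ 1/ΔE ∝ 1/(1/n_f² − 1/n_i²), and the Z² and hc factors cancel in the ratio.
λ₁/λ₂ = (1/4² − 1/6²)/(1/1² − 1/3²) = 0.03472/0.8889 = 0.0391.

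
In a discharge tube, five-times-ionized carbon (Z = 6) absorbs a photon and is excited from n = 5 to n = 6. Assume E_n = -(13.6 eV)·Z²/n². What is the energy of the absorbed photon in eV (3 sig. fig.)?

5.98 eV

The Bohr energies scale as Z², so for Z = 6: E_n = −489.6/n² eV.
E_6 = −489.6/36 = −13.60 eV and E_5 = −489.6/25 = −19.58 eV.
The photon energy is |E_6 − E_5| = 5.98 eV.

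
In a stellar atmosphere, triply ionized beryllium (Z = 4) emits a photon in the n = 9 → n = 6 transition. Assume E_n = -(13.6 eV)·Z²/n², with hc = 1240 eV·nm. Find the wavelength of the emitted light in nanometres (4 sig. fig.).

369.3 nm

For Z = 4 the level energies scale as Z², so the effective Rydberg energy is 13.6 × 16 = 217.6 eV.
ΔE = 217.6 × (1/6² − 1/9²) = 217.6 × 0.01543 = 3.358 eV.
λ = hc/ΔE = 1240 / 3.358 = 369.3 nm.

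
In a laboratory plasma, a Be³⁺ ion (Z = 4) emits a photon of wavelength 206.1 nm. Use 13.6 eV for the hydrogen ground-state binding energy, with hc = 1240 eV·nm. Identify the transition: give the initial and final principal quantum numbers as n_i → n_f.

The photon energy is ΔE = hc/λ = 1240 / 206.1 = 6.016 eV.
With Z = 4, ΔE = 217.6 × (1/n_f² − 1/n_i²), so 1/n_f² − 1/n_i² = 0.02765.
Trying n_f = 5 gives 1/n_i² = 0.01235, i.e. n_i ≈ 9; this pair matches.

n_i = 9, n_f = 5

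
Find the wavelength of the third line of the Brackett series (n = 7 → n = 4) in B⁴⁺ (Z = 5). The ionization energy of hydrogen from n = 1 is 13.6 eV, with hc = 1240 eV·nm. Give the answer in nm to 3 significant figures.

86.6 nm

The Brackett series terminates on n_f = 4; the third line has n_i = 4+3 = 7.
ΔE = 340.0 × (1/4² − 1/7²) = 14.31 eV.
λ = 1240 / 14.31 = 86.6 nm.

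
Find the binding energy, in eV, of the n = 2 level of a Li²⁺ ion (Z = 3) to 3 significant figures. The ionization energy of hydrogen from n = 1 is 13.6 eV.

30.6 eV

E_n = −13.6 Z²/n² = −122.4/n² eV for Z = 3.
E_2 = −122.4/4 = −30.6 eV, so ionization (to E = 0) requires 30.6 eV.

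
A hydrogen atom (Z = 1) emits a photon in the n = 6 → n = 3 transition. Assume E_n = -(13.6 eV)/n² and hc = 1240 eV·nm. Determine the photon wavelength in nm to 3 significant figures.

1090 nm

ΔE = 13.60 × (1/3² − 1/6²) = 13.60 × 0.08333 = 1.133 eV.
λ = hc/ΔE = 1240 / 1.133 = 1090 nm.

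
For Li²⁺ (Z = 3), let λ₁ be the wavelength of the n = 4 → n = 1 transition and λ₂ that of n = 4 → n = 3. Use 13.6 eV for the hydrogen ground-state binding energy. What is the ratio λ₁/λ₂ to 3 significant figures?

0.0519

λ ∝ 1/ΔE ∝ 1/(1/n_f² − 1/n_i²), and the Z² and hc factors cancel in the ratio.
λ₁/λ₂ = (1/3² − 1/4²)/(1/1² − 1/4²) = 0.04861/0.9375 = 0.0519.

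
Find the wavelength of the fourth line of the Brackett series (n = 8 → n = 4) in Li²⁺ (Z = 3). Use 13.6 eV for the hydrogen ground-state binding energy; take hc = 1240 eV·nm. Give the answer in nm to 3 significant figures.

216 nm

The Brackett series terminates on n_f = 4; the fourth line has n_i = 4+4 = 8.
ΔE = 122.4 × (1/4² − 1/8²) = 5.738 eV.
λ = 1240 / 5.738 = 216 nm.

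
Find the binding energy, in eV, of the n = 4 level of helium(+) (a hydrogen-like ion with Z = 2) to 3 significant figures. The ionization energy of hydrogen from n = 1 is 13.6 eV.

3.40 eV

E_n = −13.6 Z²/n² = −54.40/n² eV for Z = 2.
E_4 = −54.40/16 = −3.40 eV, so ionization (to E = 0) requires 3.40 eV.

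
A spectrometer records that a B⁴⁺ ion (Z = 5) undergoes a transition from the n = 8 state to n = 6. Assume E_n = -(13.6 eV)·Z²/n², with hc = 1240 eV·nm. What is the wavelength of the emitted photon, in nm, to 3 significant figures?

For Z = 5 the level energies scale as Z², so the effective Rydberg energy is 13.6 × 25 = 340.0 eV.
ΔE = 340.0 × (1/6² − 1/8²) = 340.0 × 0.01215 = 4.132 eV.
λ = hc/ΔE = 1240 / 4.132 = 300 nm.

300 nm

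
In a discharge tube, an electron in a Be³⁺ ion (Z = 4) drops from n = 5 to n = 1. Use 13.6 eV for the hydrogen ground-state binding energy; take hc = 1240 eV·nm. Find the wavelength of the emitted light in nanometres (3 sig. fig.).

5.94 nm

For Z = 4 the level energies scale as Z², so the effective Rydberg energy is 13.6 × 16 = 217.6 eV.
ΔE = 217.6 × (1/1² − 1/5²) = 217.6 × 0.9600 = 208.9 eV.
λ = hc/ΔE = 1240 / 208.9 = 5.94 nm.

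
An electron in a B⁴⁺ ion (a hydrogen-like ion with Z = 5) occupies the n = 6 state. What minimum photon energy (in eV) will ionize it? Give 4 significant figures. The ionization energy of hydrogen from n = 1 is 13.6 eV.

9.444 eV

E_n = −13.6 Z²/n² = −340.0/n² eV for Z = 5.
E_6 = −340.0/36 = −9.444 eV, so ionization (to E = 0) requires 9.444 eV.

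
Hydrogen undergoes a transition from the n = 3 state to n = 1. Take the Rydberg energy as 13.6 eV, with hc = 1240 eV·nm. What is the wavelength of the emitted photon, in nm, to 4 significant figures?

102.6 nm

ΔE = 13.60 × (1/1² − 1/3²) = 13.60 × 0.8889 = 12.09 eV.
λ = hc/ΔE = 1240 / 12.09 = 102.6 nm.
This line belongs to the Lyman series.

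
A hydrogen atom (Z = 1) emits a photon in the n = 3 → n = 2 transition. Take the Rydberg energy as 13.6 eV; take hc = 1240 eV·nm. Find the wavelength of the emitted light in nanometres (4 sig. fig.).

ΔE = 13.60 × (1/2² − 1/3²) = 13.60 × 0.1389 = 1.889 eV.
λ = hc/ΔE = 1240 / 1.889 = 656.5 nm.
This line belongs to the Balmer series.

656.5 nm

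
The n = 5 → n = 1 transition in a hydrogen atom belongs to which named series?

Lyman

The series is set by the lower level: n_f = 1 is the Lyman series.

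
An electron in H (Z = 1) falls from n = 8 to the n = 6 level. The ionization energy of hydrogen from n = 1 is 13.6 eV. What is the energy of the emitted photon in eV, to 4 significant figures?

E_8 = −13.60/64 = −0.2125 eV and E_6 = −13.60/36 = −0.3778 eV.
The photon energy is |E_8 − E_6| = 0.1653 eV.

0.1653 eV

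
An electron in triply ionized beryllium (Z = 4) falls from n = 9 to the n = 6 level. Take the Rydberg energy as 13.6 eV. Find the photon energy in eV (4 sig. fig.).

The Bohr energies scale as Z², so for Z = 4: E_n = −217.6/n² eV.
E_9 = −217.6/81 = −2.686 eV and E_6 = −217.6/36 = −6.044 eV.
The photon energy is |E_9 − E_6| = 3.358 eV.

3.358 eV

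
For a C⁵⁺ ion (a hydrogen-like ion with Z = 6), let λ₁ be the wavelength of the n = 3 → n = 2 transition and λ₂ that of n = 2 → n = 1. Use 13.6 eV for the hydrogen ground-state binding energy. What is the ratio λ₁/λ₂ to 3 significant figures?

λ ∝ 1/ΔE ∝ 1/(1/n_f² − 1/n_i²), and the Z² and hc factors cancel in the ratio.
λ₁/λ₂ = (1/1² − 1/2²)/(1/2² − 1/3²) = 0.7500/0.1389 = 5.40.

5.40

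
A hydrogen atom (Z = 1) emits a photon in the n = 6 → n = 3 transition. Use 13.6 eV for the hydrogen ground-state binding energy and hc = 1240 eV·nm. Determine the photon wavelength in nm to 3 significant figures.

1090 nm

ΔE = 13.60 × (1/3² − 1/6²) = 13.60 × 0.08333 = 1.133 eV.
λ = hc/ΔE = 1240 / 1.133 = 1090 nm.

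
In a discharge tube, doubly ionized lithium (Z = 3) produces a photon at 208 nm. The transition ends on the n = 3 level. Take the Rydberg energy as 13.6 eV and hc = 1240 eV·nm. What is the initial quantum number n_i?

n_i = 4

The photon energy is ΔE = hc/λ = 1240 / 208 = 5.962 eV.
With Z = 3, ΔE = 122.4 × (1/n_f² − 1/n_i²), so 1/n_f² − 1/n_i² = 0.04871.
With n_f = 3: 1/n_i² = 1/9 − 0.04871 = 0.06241, so n_i ≈ 4.00.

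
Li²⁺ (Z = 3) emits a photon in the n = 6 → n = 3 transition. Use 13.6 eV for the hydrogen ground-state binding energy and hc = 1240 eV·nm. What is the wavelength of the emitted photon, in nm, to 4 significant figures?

For Z = 3 the level energies scale as Z², so the effective Rydberg energy is 13.6 × 9 = 122.4 eV.
ΔE = 122.4 × (1/3² − 1/6²) = 122.4 × 0.08333 = 10.20 eV.
λ = hc/ΔE = 1240 / 10.20 = 121.6 nm.

121.6 nm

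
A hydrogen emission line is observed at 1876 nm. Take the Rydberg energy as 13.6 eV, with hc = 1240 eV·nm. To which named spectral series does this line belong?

ΔE = 1240/1876 = 0.6610 eV.
This matches 13.6 × (1/3² − 1/4²), so n_f = 3: the Paschen series.

Paschen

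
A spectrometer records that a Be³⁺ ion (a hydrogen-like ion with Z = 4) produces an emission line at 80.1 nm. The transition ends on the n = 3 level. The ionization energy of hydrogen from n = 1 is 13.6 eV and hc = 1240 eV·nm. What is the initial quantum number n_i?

n_i = 5

The photon energy is ΔE = hc/λ = 1240 / 80.1 = 15.48 eV.
With Z = 4, ΔE = 217.6 × (1/n_f² − 1/n_i²), so 1/n_f² − 1/n_i² = 0.07114.
With n_f = 3: 1/n_i² = 1/9 − 0.07114 = 0.03997, so n_i ≈ 5.00.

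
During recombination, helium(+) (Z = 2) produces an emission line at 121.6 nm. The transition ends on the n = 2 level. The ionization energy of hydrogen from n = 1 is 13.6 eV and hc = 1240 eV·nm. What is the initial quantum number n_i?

The photon energy is ΔE = hc/λ = 1240 / 121.6 = 10.20 eV.
With Z = 2, ΔE = 54.40 × (1/n_f² − 1/n_i²), so 1/n_f² − 1/n_i² = 0.1875.
With n_f = 2: 1/n_i² = 1/4 − 0.1875 = 0.06255, so n_i ≈ 4.00.

n_i = 4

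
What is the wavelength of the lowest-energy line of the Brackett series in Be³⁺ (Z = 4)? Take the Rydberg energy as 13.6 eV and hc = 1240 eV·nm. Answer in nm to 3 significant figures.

The Brackett series terminates on n_f = 4; the first line has n_i = 4+1 = 5.
ΔE = 217.6 × (1/4² − 1/5²) = 4.896 eV.
λ = 1240 / 4.896 = 253 nm.

253 nm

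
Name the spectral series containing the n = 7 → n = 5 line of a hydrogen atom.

The series is set by the lower level: n_f = 5 is the Pfund series.

Pfund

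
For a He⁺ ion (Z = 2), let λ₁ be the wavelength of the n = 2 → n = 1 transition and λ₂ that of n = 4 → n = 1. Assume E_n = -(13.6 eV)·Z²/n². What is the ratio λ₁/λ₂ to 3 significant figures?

1.25

λ ∝ 1/ΔE ∝ 1/(1/n_f² − 1/n_i²), and the Z² and hc factors cancel in the ratio.
λ₁/λ₂ = (1/1² − 1/4²)/(1/1² − 1/2²) = 0.9375/0.7500 = 1.25.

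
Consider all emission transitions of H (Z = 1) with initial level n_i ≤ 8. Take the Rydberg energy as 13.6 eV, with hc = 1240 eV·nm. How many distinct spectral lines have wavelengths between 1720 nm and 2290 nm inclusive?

3

Enumerate all n_i → n_f pairs with 1 ≤ n_f < n_i ≤ 8 and compute λ = 1240 / [13.6·1·(1/n_f² − 1/n_i²)].
Lines falling in [1720, 2290] nm: 4→3 (1876 nm), 8→4 (1945 nm), 7→4 (2166 nm).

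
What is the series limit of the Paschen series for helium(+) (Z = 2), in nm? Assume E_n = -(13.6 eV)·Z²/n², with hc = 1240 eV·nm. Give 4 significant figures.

The Paschen series has lower level n_f = 3; the series limit corresponds to n_i → ∞.
ΔE_max = 13.6 × 4 / 3² = 6.044 eV.
λ_min = 1240 / 6.044 = 205.1 nm.

205.1 nm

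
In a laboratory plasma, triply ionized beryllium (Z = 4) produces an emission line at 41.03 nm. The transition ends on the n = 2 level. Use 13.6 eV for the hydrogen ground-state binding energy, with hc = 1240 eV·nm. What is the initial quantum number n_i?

n_i = 3

The photon energy is ΔE = hc/λ = 1240 / 41.03 = 30.22 eV.
With Z = 4, ΔE = 217.6 × (1/n_f² − 1/n_i²), so 1/n_f² − 1/n_i² = 0.1389.
With n_f = 2: 1/n_i² = 1/4 − 0.1389 = 0.1111, so n_i ≈ 3.00.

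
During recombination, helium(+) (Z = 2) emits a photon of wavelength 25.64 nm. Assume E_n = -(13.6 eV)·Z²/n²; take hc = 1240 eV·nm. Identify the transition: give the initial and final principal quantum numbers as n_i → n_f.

The photon energy is ΔE = hc/λ = 1240 / 25.64 = 48.36 eV.
With Z = 2, ΔE = 54.40 × (1/n_f² − 1/n_i²), so 1/n_f² − 1/n_i² = 0.8890.
Trying n_f = 1 gives 1/n_i² = 0.1110, i.e. n_i ≈ 3; this pair matches.

n_i = 3, n_f = 1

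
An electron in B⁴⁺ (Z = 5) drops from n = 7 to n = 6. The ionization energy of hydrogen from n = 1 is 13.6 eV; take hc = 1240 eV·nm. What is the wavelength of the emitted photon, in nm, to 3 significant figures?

For Z = 5 the level energies scale as Z², so the effective Rydberg energy is 13.6 × 25 = 340.0 eV.
ΔE = 340.0 × (1/6² − 1/7²) = 340.0 × 0.007370 = 2.506 eV.
λ = hc/ΔE = 1240 / 2.506 = 495 nm.

495 nm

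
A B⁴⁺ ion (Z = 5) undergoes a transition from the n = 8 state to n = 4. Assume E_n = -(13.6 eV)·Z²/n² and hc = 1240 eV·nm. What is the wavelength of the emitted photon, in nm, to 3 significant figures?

77.8 nm

For Z = 5 the level energies scale as Z², so the effective Rydberg energy is 13.6 × 25 = 340.0 eV.
ΔE = 340.0 × (1/4² − 1/8²) = 340.0 × 0.04688 = 15.94 eV.
λ = hc/ΔE = 1240 / 15.94 = 77.8 nm.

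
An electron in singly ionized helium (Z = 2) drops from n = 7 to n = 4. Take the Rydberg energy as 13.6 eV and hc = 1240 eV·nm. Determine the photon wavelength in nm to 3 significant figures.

For Z = 2 the level energies scale as Z², so the effective Rydberg energy is 13.6 × 4 = 54.40 eV.
ΔE = 54.40 × (1/4² − 1/7²) = 54.40 × 0.04209 = 2.290 eV.
λ = hc/ΔE = 1240 / 2.290 = 542 nm.

542 nm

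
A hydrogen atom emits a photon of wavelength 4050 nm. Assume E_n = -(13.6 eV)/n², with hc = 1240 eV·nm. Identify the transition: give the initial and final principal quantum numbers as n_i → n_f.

The photon energy is ΔE = hc/λ = 1240 / 4050 = 0.3062 eV.
With Z = 1, ΔE = 13.60 × (1/n_f² − 1/n_i²), so 1/n_f² − 1/n_i² = 0.02251.
Trying n_f = 4 gives 1/n_i² = 0.03999, i.e. n_i ≈ 5; this pair matches.

n_i = 5, n_f = 4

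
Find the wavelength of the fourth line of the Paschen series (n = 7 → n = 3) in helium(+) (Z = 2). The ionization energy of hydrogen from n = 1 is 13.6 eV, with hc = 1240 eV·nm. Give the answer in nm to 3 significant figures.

251 nm

The Paschen series terminates on n_f = 3; the fourth line has n_i = 3+4 = 7.
ΔE = 54.40 × (1/3² − 1/7²) = 4.934 eV.
λ = 1240 / 4.934 = 251 nm.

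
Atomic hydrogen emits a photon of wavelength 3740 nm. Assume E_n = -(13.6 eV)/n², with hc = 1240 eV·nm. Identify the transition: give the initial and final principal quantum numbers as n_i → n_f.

The photon energy is ΔE = hc/λ = 1240 / 3740 = 0.3316 eV.
With Z = 1, ΔE = 13.60 × (1/n_f² − 1/n_i²), so 1/n_f² − 1/n_i² = 0.02438.
Trying n_f = 5 gives 1/n_i² = 0.01562, i.e. n_i ≈ 8; this pair matches.

n_i = 8, n_f = 5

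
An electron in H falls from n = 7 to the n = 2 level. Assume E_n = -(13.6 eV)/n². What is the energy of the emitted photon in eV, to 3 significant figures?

3.12 eV

E_7 = −13.60/49 = −0.2776 eV and E_2 = −13.60/4 = −3.400 eV.
The photon energy is |E_7 − E_2| = 3.12 eV.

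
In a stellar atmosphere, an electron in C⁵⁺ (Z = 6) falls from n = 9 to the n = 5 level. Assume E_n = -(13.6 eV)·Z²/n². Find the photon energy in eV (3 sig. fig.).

13.5 eV

The Bohr energies scale as Z², so for Z = 6: E_n = −489.6/n² eV.
E_9 = −489.6/81 = −6.044 eV and E_5 = −489.6/25 = −19.58 eV.
The photon energy is |E_9 − E_5| = 13.5 eV.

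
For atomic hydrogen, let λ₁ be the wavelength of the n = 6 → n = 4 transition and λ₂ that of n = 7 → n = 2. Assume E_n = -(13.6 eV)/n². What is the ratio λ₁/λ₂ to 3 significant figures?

λ ∝ 1/ΔE ∝ 1/(1/n_f² − 1/n_i²), and the Z² and hc factors cancel in the ratio.
λ₁/λ₂ = (1/2² − 1/7²)/(1/4² − 1/6²) = 0.2296/0.03472 = 6.61.

6.61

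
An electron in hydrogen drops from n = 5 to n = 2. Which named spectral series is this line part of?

Balmer

The series is set by the lower level: n_f = 2 is the Balmer series.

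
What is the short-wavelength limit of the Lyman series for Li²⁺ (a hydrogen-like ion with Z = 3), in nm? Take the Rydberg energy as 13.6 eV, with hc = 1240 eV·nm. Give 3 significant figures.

The Lyman series has lower level n_f = 1; the series limit corresponds to n_i → ∞.
ΔE_max = 13.6 × 9 / 1² = 122.4 eV.
λ_min = 1240 / 122.4 = 10.1 nm.

10.1 nm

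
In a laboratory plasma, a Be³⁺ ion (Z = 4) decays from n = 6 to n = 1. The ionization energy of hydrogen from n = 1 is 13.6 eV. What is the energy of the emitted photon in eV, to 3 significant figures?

212 eV

The Bohr energies scale as Z², so for Z = 4: E_n = −217.6/n² eV.
E_6 = −217.6/36 = −6.044 eV and E_1 = −217.6/1 = −217.6 eV.
The photon energy is |E_6 − E_1| = 212 eV.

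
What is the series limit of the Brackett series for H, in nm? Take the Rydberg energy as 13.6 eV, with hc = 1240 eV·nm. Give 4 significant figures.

The Brackett series has lower level n_f = 4; the series limit corresponds to n_i → ∞.
ΔE_max = 13.6 × 1 / 4² = 0.8500 eV.
λ_min = 1240 / 0.8500 = 1459 nm.

1459 nm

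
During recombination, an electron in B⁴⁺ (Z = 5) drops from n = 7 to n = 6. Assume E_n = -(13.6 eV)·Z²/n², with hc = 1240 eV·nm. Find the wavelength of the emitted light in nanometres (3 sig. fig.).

For Z = 5 the level energies scale as Z², so the effective Rydberg energy is 13.6 × 25 = 340.0 eV.
ΔE = 340.0 × (1/6² − 1/7²) = 340.0 × 0.007370 = 2.506 eV.
λ = hc/ΔE = 1240 / 2.506 = 495 nm.

495 nm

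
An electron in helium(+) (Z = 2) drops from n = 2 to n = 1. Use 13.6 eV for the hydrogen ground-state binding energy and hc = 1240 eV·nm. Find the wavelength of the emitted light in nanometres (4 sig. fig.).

For Z = 2 the level energies scale as Z², so the effective Rydberg energy is 13.6 × 4 = 54.40 eV.
ΔE = 54.40 × (1/1² − 1/2²) = 54.40 × 0.7500 = 40.80 eV.
λ = hc/ΔE = 1240 / 40.80 = 30.39 nm.

30.39 nm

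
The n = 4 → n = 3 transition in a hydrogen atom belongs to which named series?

The series is set by the lower level: n_f = 3 is the Paschen series.

Paschen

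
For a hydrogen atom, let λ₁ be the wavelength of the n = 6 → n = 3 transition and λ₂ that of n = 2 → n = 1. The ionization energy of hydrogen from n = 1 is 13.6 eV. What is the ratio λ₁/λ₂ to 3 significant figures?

9.00

λ ∝ 1/ΔE ∝ 1/(1/n_f² − 1/n_i²), and the Z² and hc factors cancel in the ratio.
λ₁/λ₂ = (1/1² − 1/2²)/(1/3² − 1/6²) = 0.7500/0.08333 = 9.00.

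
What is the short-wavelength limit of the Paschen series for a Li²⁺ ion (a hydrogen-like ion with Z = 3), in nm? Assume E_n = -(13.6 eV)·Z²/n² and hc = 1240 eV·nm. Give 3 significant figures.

91.2 nm

The Paschen series has lower level n_f = 3; the series limit corresponds to n_i → ∞.
ΔE_max = 13.6 × 9 / 3² = 13.60 eV.
λ_min = 1240 / 13.60 = 91.2 nm.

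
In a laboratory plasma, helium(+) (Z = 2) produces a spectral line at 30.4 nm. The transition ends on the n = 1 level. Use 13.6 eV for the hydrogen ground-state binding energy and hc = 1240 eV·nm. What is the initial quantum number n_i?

The photon energy is ΔE = hc/λ = 1240 / 30.4 = 40.79 eV.
With Z = 2, ΔE = 54.40 × (1/n_f² − 1/n_i²), so 1/n_f² − 1/n_i² = 0.7498.
With n_f = 1: 1/n_i² = 1/1 − 0.7498 = 0.2502, so n_i ≈ 2.00.

n_i = 2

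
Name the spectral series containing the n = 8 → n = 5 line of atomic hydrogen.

The series is set by the lower level: n_f = 5 is the Pfund series.

Pfund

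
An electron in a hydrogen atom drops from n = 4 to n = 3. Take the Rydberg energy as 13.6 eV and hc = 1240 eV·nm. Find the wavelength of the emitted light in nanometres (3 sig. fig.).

ΔE = 13.60 × (1/3² − 1/4²) = 13.60 × 0.04861 = 0.6611 eV.
λ = hc/ΔE = 1240 / 0.6611 = 1880 nm.
This line belongs to the Paschen series.

1880 nm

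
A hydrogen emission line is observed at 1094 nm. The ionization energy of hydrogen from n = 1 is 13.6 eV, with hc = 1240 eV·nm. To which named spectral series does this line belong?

ΔE = 1240/1094 = 1.133 eV.
This matches 13.6 × (1/3² − 1/6²), so n_f = 3: the Paschen series.

Paschen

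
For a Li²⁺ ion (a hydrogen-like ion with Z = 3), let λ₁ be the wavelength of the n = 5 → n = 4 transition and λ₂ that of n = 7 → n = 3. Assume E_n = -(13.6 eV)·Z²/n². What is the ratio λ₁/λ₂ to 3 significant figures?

λ ∝ 1/ΔE ∝ 1/(1/n_f² − 1/n_i²), and the Z² and hc factors cancel in the ratio.
λ₁/λ₂ = (1/3² − 1/7²)/(1/4² − 1/5²) = 0.09070/0.02250 = 4.03.

4.03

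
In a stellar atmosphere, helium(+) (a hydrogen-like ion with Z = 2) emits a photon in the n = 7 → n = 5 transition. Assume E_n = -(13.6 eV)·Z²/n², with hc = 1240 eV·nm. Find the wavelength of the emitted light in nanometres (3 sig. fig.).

1160 nm

For Z = 2 the level energies scale as Z², so the effective Rydberg energy is 13.6 × 4 = 54.40 eV.
ΔE = 54.40 × (1/5² − 1/7²) = 54.40 × 0.01959 = 1.066 eV.
λ = hc/ΔE = 1240 / 1.066 = 1160 nm.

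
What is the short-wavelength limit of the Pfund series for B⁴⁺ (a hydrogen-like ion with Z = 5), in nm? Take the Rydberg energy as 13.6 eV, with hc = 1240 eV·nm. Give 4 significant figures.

91.18 nm

The Pfund series has lower level n_f = 5; the series limit corresponds to n_i → ∞.
ΔE_max = 13.6 × 25 / 5² = 13.60 eV.
λ_min = 1240 / 13.60 = 91.18 nm.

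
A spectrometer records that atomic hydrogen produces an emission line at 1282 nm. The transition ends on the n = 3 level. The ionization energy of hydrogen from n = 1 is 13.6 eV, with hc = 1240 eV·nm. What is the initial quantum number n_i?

n_i = 5

The photon energy is ΔE = hc/λ = 1240 / 1282 = 0.9672 eV.
With Z = 1, ΔE = 13.60 × (1/n_f² − 1/n_i²), so 1/n_f² − 1/n_i² = 0.07112.
With n_f = 3: 1/n_i² = 1/9 − 0.07112 = 0.03999, so n_i ≈ 5.00.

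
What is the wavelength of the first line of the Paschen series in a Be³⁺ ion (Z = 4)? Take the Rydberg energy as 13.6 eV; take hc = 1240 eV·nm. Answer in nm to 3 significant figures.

117 nm

The Paschen series terminates on n_f = 3; the first line has n_i = 3+1 = 4.
ΔE = 217.6 × (1/3² − 1/4²) = 10.58 eV.
λ = 1240 / 10.58 = 117 nm.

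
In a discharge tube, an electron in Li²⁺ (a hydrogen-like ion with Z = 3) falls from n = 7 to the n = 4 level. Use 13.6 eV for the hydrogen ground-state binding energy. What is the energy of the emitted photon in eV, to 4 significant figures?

5.152 eV

The Bohr energies scale as Z², so for Z = 3: E_n = −122.4/n² eV.
E_7 = −122.4/49 = −2.498 eV and E_4 = −122.4/16 = −7.650 eV.
The photon energy is |E_7 − E_4| = 5.152 eV.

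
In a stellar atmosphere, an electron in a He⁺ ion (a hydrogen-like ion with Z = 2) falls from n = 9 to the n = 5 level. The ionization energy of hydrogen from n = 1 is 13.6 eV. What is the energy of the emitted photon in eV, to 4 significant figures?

The Bohr energies scale as Z², so for Z = 2: E_n = −54.40/n² eV.
E_9 = −54.40/81 = −0.6716 eV and E_5 = −54.40/25 = −2.176 eV.
The photon energy is |E_9 − E_5| = 1.504 eV.

1.504 eV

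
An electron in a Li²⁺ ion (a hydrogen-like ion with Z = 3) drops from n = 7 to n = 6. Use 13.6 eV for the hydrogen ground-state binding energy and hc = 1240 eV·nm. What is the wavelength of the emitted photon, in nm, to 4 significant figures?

1375 nm

For Z = 3 the level energies scale as Z², so the effective Rydberg energy is 13.6 × 9 = 122.4 eV.
ΔE = 122.4 × (1/6² − 1/7²) = 122.4 × 0.007370 = 0.9020 eV.
λ = hc/ΔE = 1240 / 0.9020 = 1375 nm.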